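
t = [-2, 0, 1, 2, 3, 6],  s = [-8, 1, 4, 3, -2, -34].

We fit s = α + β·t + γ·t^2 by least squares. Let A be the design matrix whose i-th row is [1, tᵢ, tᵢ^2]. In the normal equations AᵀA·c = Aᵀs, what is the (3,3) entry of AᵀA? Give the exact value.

1410

Row 3 ↔ basis t^2, column 3 ↔ basis t^2, so (AᵀA)_{3,3} = Σᵢ (t^2)·(t^2) = (4)·(4) + (0)·(0) + (1)·(1) + (4)·(4) + (9)·(9) + (36)·(36) = 1410.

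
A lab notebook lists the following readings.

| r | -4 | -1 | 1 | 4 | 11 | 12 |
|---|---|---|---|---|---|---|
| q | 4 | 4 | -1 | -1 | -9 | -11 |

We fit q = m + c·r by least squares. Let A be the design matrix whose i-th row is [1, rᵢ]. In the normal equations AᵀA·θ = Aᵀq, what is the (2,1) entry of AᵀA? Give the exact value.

23

Row 2 ↔ basis r, column 1 ↔ basis 1, so (AᵀA)_{2,1} = Σᵢ r = (-4)·(1) + (-1)·(1) + (1)·(1) + (4)·(1) + (11)·(1) + (12)·(1) = 23.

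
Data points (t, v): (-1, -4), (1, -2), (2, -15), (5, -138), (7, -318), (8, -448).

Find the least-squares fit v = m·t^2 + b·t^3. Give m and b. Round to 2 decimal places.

Normal-equation sums: Σt^2·t^2 = 7140, Σt^2·t^3 = 52732, Σt^3·t^3 = 395484.
Right-hand side: Σt^2·v = -47770, Σt^3·v = -355818.
Eliminating b: 395484·(row 1) − 52732·(row 2) gives 43091936·m = 395484·(-47770) − 52732·(-355818) = -129275904, so m = -4039872/1346623.
Then b = ((-355818) − 52732·(-4039872/1346623))/395484 = -1345805/2693246.

m = -3.00, b = -0.50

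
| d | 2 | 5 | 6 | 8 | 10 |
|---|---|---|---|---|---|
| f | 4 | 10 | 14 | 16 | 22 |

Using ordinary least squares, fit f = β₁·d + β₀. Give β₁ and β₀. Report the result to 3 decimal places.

β₁ = 2.196, β₀ = -0.413

The normal system AᵀA·[β₁, β₀]ᵀ = Aᵀf is [[229, 31]; [31, 5]]·[β₁, β₀]ᵀ = [490, 66]ᵀ.
Δ = 229·5 − 31² = 184.
β₁ = (490·5 − 31·66)/184 = 101/46; β₀ = (229·66 − 31·490)/184 = -19/46.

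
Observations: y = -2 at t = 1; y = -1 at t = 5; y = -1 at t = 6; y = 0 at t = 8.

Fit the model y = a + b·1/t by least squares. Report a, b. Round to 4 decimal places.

XᵀX·[a, b]ᵀ = Xᵀy reads: 4·a + (179/120)·b = -4;  (179/120)·a + (15601/14400)·b = -71/30.
(Σ1 = 4, Σ1/t = 179/120, Σ1/t·1/t = 15601/14400, Σy = -4, Σ1/t·y = -71/30.)
Eliminating b: (15601/14400)·(row 1) − (179/120)·(row 2) gives (10121/4800)·a = (15601/14400)·(-4) − (179/120)·(-71/30) = -241/300, so a = -3856/10121.
Then b = ((-71/30) − (179/120)·(-3856/10121))/(15601/14400) = -16800/10121.

a = -0.3810, b = -1.6599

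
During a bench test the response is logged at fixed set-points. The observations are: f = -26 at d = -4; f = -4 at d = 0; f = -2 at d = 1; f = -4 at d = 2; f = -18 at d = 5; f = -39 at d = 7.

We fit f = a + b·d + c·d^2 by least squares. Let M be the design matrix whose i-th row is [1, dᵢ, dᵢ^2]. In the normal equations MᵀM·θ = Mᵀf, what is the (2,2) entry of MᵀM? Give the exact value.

Row 2 ↔ basis d, column 2 ↔ basis d, so (MᵀM)_{2,2} = Σᵢ (d)·(d) = (-4)·(-4) + (0)·(0) + (1)·(1) + (2)·(2) + (5)·(5) + (7)·(7) = 95.

95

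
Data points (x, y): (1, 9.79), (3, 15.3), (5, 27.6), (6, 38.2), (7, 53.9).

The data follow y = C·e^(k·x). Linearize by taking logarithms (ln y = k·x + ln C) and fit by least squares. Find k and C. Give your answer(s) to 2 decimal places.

k = 0.28, C = 6.94

Let Y = ln y. Fitting Y = k·x + ln C by least squares:
AᵀA = [[120.0000, 22.0000]; [22.0000, 5]], rhs = [76.8209, 15.9570]ᵀ  (here Σx = 22.0000, Σ(x)² = 120.0000, Σln y = 15.9570, Σx·ln y = 76.8209).
Solving (det = 116.0000): k = 0.28492, ln C = 1.93775, so C = exp(1.93775) = 6.94312.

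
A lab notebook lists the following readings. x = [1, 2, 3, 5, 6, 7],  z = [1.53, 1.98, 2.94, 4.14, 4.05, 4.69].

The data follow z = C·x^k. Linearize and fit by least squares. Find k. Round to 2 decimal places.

With ln zᵢ as the transformed response and ln xᵢ as the regressor:
Σln x = 7.1389, Σ(ln x)² = 11.2747, Σln z = 6.5516, Σln x·ln z = 9.4582.
Equations: 11.2747·k + 7.1389·ln C = 9.4582;  7.1389·k + 6·ln C = 6.5516.
Slope k = (n·Σln x·ln z − Σln x·Σln z)/(n·Σ(ln x)² − (Σln x)²) = (6·9.4582 − 7.1389·6.5516)/16.6845 = 0.59804; ln C = (Σln z − k·Σln x)/n = 0.38038.

k = 0.60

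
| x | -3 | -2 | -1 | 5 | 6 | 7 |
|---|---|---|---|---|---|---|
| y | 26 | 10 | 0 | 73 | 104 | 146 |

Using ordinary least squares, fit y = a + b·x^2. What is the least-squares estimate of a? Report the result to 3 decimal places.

From the data, Σ1 = 6, Σx^2 = 124, Σx^2·x^2 = 4420.
Moment sums: Σy = 359, Σx^2·y = 12997.
So MᵀM·[a, b]ᵀ = Mᵀy: [[6, 124]; [124, 4420]]·[a, b]ᵀ = [359, 12997]ᵀ.
Determinant 6·4420 − 124² = 11144.
a = (359·4420 − 124·12997)/11144 = -3106/1393; b = (6·12997 − 124·359)/11144 = 16733/5572.

a = -2.230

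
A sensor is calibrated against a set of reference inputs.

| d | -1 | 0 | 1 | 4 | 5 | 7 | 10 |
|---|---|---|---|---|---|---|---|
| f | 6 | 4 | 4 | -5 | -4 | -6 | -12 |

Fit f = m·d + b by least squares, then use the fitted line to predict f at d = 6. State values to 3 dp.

The normal system MᵀM·[m, b]ᵀ = Mᵀf is [[192, 26]; [26, 7]]·[m, b]ᵀ = [-204, -13]ᵀ.
Δ = 192·7 − 26² = 668.
m = ((-204)·7 − 26·(-13))/668 = -545/334; b = (192·(-13) − 26·(-204))/668 = 702/167.
At d = 6: f̂ = (-545/334)·(6) + (702/167)·(1) = -933/167.

f̂ = -5.587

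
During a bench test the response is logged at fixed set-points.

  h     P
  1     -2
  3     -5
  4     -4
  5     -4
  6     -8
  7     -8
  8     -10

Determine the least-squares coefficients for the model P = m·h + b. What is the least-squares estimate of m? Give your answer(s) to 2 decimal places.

The normal system AᵀA·[m, b]ᵀ = AᵀP is [[200, 34]; [34, 7]]·[m, b]ᵀ = [-237, -41]ᵀ.
Eliminating b: 7·(row 1) − 34·(row 2) gives 244·m = 7·(-237) − 34·(-41) = -265, so m = -265/244.
Then b = ((-41) − 34·(-265/244))/7 = -71/122.

m = -1.09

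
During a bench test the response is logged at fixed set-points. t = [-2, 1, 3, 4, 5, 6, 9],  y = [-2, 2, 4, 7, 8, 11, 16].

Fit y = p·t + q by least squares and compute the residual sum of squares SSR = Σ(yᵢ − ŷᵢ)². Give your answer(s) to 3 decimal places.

SSR = 4.091

MᵀM·[p, q]ᵀ = Mᵀy reads: 172·p + 26·q = 296;  26·p + 7·q = 46.
(Σt·t = 172, Σt = 26, Σ1 = 7, Σt·y = 296, Σy = 46.)
Eliminating q: 7·(row 1) − 26·(row 2) gives 528·p = 7·296 − 26·46 = 876, so p = 73/44.
Then q = (46 − 26·(73/44))/7 = 9/22.
Residuals: 10/11, -3/44, -61/44, -1/22, -31/44, 7/11, 29/44; SSR = 45/11.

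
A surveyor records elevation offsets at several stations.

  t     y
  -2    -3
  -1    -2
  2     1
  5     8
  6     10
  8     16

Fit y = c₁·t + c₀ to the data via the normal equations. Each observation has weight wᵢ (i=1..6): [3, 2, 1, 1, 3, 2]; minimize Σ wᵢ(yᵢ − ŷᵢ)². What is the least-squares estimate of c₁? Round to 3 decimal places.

Sums needed: Σwᵢ·t·t = 279, Σwᵢ·t = 33, Σwᵢ·1 = 12.
Moment sums: Σwᵢ·t·y = 500, Σwᵢ·y = 58.
XᵀWX·[c₁, c₀]ᵀ = XᵀWy becomes [[279, 33]; [33, 12]]·[c₁, c₀]ᵀ = [500, 58]ᵀ.
Δ = 279·12 − 33² = 2259.
c₁ = (500·12 − 33·58)/2259 = 454/251; c₀ = (279·58 − 33·500)/2259 = -106/753.

c₁ = 1.809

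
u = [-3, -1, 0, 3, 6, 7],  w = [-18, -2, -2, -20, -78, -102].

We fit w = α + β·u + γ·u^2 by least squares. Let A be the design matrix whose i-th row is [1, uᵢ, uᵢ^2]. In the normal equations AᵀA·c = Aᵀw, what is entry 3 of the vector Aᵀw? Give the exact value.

Entry 3 ↔ basis u^2, so (Aᵀw)_{3} = Σᵢ (u^2)·wᵢ = (9)·(-18) + (1)·(-2) + (0)·(-2) + (9)·(-20) + (36)·(-78) + (49)·(-102) = -8150.

-8150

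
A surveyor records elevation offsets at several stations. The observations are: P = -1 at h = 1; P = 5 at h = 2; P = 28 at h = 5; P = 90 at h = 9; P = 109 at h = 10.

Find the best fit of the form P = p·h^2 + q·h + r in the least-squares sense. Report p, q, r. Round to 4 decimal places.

p = 0.9864, q = 1.3476, r = -2.7019

Sums needed: Σh^2·h^2 = 17203, Σh^2·h = 1863, Σh^2 = 211, Σh·h = 211, Σh = 27, Σ1 = 5.
For AᵀP: Σh^2·P = 18909, Σh·P = 2049, ΣP = 231.
So AᵀA·[p, q, r]ᵀ = AᵀP: [[17203, 1863, 211]; [1863, 211, 27]; [211, 27, 5]]·[p, q, r]ᵀ = [18909, 2049, 231]ᵀ.
Solving the 3×3 system (Gaussian elimination) gives p = 10779/10928, q = 14727/10928, r = -14763/5464.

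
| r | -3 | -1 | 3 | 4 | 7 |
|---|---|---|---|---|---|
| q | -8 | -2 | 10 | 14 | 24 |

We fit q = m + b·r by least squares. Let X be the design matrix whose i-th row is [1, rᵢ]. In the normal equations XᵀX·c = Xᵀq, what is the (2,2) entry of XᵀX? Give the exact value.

84

Row 2 ↔ basis r, column 2 ↔ basis r, so (XᵀX)_{2,2} = Σᵢ (r)·(r) = (-3)·(-3) + (-1)·(-1) + (3)·(3) + (4)·(4) + (7)·(7) = 84.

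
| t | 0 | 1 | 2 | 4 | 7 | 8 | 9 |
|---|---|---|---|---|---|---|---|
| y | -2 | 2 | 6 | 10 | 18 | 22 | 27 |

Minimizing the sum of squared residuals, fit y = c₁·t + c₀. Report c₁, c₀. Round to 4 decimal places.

The normal system XᵀX·[c₁, c₀]ᵀ = Xᵀy is [[215, 31]; [31, 7]]·[c₁, c₀]ᵀ = [599, 83]ᵀ.
Determinant 215·7 − 31² = 544.
c₁ = (599·7 − 31·83)/544 = 405/136; c₀ = (215·83 − 31·599)/544 = -181/136.

c₁ = 2.9779, c₀ = -1.3309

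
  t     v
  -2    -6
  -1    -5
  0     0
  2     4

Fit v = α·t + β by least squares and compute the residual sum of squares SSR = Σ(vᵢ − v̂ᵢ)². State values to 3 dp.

SSR = 2.971

The normal equations are: 9·α + (-1)·β = 25;  (-1)·α + 4·β = -7.
(Σt·t = 9, Σt = -1, Σ1 = 4, Σt·v = 25, Σv = -7.)
Δ = 9·4 − (-1)² = 35.
α = (25·4 − (-1)·(-7))/35 = 93/35; β = (9·(-7) − (-1)·25)/35 = -38/35.
Residuals: 2/5, -44/35, 38/35, -8/35; SSR = 104/35.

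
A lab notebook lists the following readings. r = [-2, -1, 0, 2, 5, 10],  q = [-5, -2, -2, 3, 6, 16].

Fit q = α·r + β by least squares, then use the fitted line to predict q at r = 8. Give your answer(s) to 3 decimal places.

q̂ = 12.211

Sums needed: Σr·r = 134, Σr = 14, Σ1 = 6.
Right-hand side: Σr·q = 208, Σq = 16.
AᵀA·[α, β]ᵀ = Aᵀq becomes [[134, 14]; [14, 6]]·[α, β]ᵀ = [208, 16]ᵀ.
Δ = 134·6 − 14² = 608.
α = (208·6 − 14·16)/608 = 32/19; β = (134·16 − 14·208)/608 = -24/19.
At r = 8: q̂ = (32/19)·(8) + (-24/19)·(1) = 232/19.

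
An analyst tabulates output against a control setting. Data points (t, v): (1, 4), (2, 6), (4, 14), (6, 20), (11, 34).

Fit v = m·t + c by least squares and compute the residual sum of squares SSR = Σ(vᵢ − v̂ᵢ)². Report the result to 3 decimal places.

SSR = 2.637

With design matrix X, XᵀX = [[178, 24]; [24, 5]] and Xᵀv = [566, 78]ᵀ.
Eliminating c: 5·(row 1) − 24·(row 2) gives 314·m = 5·566 − 24·78 = 958, so m = 479/157.
Then c = (78 − 24·(479/157))/5 = 150/157.
Residuals: -1/157, -166/157, 132/157, 116/157, -81/157; SSR = 414/157.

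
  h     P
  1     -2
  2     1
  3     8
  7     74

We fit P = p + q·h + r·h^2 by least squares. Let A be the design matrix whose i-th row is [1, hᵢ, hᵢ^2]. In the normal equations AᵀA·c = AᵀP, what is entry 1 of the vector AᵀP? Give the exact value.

81

Entry 1 ↔ basis 1, so (AᵀP)_{1} = Σᵢ Pᵢ = (1)·(-2) + (1)·(1) + (1)·(8) + (1)·(74) = 81.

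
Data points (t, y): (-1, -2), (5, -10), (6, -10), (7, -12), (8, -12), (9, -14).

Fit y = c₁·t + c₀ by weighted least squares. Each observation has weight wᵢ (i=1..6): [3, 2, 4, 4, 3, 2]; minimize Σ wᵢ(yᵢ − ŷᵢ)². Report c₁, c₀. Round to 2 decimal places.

The normal system MᵀWM·[c₁, c₀]ᵀ = MᵀWy is [[747, 101]; [101, 18]]·[c₁, c₀]ᵀ = [-1210, -178]ᵀ.
Eliminating c₀: 18·(row 1) − 101·(row 2) gives 3245·c₁ = 18·(-1210) − 101·(-178) = -3802, so c₁ = -3802/3245.
Then c₀ = ((-178) − 101·(-3802/3245))/18 = -10756/3245.

c₁ = -1.17, c₀ = -3.31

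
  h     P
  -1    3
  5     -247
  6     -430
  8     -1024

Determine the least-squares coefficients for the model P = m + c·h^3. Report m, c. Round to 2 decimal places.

XᵀX·[m, c]ᵀ = XᵀP reads: 4·m + 852·c = -1698;  852·m + 324426·c = -648046.
(Σ1 = 4, Σh^3 = 852, Σh^3·h^3 = 324426, ΣP = -1698, Σh^3·P = -648046.)
Eliminating c: 324426·(row 1) − 852·(row 2) gives 571800·m = 324426·(-1698) − 852·(-648046) = 1259844, so m = 104987/47650.
Then c = ((-648046) − 852·(104987/47650))/324426 = -143186/71475.

m = 2.20, c = -2.00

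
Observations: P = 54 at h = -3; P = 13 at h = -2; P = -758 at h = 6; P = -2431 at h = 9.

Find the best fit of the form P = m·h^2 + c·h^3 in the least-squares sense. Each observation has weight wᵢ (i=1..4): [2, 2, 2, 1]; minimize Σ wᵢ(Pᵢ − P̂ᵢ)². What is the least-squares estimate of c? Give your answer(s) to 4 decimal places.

c = -2.9972

Setting ∂/∂m … = 0 gives: 9347·m + 74051·c = -250411;  74051·m + 626339·c = -2102779.
(Σwᵢ·h^2·h^2 = 9347, Σwᵢ·h^2·h^3 = 74051, Σwᵢ·h^3·h^3 = 626339, Σwᵢ·h^2·P = -250411, Σwᵢ·h^3·P = -2102779.)
det = 9347·626339 − 74051² = 370840032.
m = ((-250411)·626339 − 74051·(-2102779))/370840032 = -7842275/2575278; c = (9347·(-2102779) − 74051·(-250411))/370840032 = -7718683/2575278.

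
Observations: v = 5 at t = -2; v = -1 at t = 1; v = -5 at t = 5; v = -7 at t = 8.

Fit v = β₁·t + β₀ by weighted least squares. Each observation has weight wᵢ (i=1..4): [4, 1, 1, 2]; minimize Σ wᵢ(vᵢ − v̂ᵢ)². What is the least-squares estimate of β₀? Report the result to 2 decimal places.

Sums needed: Σwᵢ·t·t = 170, Σwᵢ·t = 14, Σwᵢ·1 = 8.
And Σwᵢ·t·v = -178, Σwᵢ·v = 0.
So AᵀWA·[β₁, β₀]ᵀ = AᵀWv: [[170, 14]; [14, 8]]·[β₁, β₀]ᵀ = [-178, 0]ᵀ.
det = 170·8 − 14² = 1164.
β₁ = ((-178)·8 − 14·0)/1164 = -356/291; β₀ = (170·0 − 14·(-178))/1164 = 623/291.

β₀ = 2.14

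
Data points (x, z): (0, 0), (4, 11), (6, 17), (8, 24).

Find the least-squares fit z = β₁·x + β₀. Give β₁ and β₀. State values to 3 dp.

Normal-equation sums: Σx·x = 116, Σx = 18, Σ1 = 4.
Moment sums: Σx·z = 338, Σz = 52.
So AᵀA·[β₁, β₀]ᵀ = Aᵀz: [[116, 18]; [18, 4]]·[β₁, β₀]ᵀ = [338, 52]ᵀ.
Δ = 116·4 − 18² = 140.
β₁ = (338·4 − 18·52)/140 = 104/35; β₀ = (116·52 − 18·338)/140 = -13/35.

β₁ = 2.971, β₀ = -0.371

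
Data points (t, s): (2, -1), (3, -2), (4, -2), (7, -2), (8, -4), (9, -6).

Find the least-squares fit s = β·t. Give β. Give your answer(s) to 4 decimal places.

β = -0.5202

Entries of XᵀX: Σt·t = 223.
Moment sums: Σt·s = -116.
Normal equations: [[223]]·[β]ᵀ = [-116]ᵀ.
Hence β = -116 / 223 ≈ -0.520179.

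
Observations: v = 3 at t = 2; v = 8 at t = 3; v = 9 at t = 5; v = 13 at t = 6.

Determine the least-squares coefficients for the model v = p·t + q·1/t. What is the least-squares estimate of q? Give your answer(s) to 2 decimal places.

The normal equations are: 74·p + 4·q = 153;  4·p + (193/450)·q = 122/15.
Eliminating q: (193/450)·(row 1) − 4·(row 2) gives (3541/225)·p = (193/450)·153 − 4·(122/15) = 4963/150, so p = 14889/7082.
Then q = ((122/15) − 4·(14889/7082))/(193/450) = -2280/3541.

q = -0.64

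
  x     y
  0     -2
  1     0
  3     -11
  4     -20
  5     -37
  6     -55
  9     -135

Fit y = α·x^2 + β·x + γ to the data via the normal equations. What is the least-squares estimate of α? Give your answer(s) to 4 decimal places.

α = -1.9835

Forming MᵀM = [[8820, 1162, 168]; [1162, 168, 28]; [168, 28, 7]] and Mᵀy = [-14259, -1843, -260]ᵀ gives MᵀM·[α, β, γ]ᵀ = Mᵀy.
Solving the 3×3 system (Gaussian elimination) gives α = -361/182, β = 549/182, γ = -146/91.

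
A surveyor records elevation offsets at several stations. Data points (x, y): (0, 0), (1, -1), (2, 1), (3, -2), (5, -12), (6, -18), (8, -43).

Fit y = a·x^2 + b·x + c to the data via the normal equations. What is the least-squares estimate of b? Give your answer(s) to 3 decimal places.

b = 2.992

Sums needed: Σx^2·x^2 = 6115, Σx^2·x = 889, Σx^2 = 139, Σx·x = 139, Σx = 25, Σ1 = 7.
Right-hand side: Σx^2·y = -3715, Σx·y = -517, Σy = -75.
AᵀA·[a, b, c]ᵀ = Aᵀy becomes [[6115, 889, 139]; [889, 139, 25]; [139, 25, 7]]·[a, b, c]ᵀ = [-3715, -517, -75]ᵀ.
Inverting the 3×3 Gram matrix, [a, b, c]ᵀ = [-1873/1848, 1843/616, -107/84]ᵀ.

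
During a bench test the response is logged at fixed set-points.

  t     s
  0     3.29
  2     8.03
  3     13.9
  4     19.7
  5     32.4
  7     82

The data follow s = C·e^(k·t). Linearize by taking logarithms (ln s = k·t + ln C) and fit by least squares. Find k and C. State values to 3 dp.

With ln sᵢ as the transformed response and tᵢ as the regressor:
Sums: Σt = 21.0000, Σ(t)² = 103.0000, Σln s = 16.7715, Σt·ln s = 72.2223.
Normal system: [[103.0000, 21.0000]; [21.0000, 6]]·[k, ln C]ᵀ = [72.2223, 16.7715]ᵀ.
Δ = 103.0000·6 − (21.0000)² = 177.0000; k = (72.2223·6 − 21.0000·16.7715)/177.0000 = 0.45838, ln C = (103.0000·16.7715 − 21.0000·72.2223)/177.0000 = 1.19091, so C = exp(1.19091) = 3.29007.

k = 0.458, C = 3.290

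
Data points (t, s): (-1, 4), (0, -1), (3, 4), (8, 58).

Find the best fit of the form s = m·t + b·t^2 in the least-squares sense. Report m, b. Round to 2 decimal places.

m = -2.36, b = 1.20

The normal system MᵀM·[m, b]ᵀ = Mᵀs is [[74, 538]; [538, 4178]]·[m, b]ᵀ = [472, 3752]ᵀ.
Determinant 74·4178 − 538² = 19728.
m = (472·4178 − 538·3752)/19728 = -970/411; b = (74·3752 − 538·472)/19728 = 494/411.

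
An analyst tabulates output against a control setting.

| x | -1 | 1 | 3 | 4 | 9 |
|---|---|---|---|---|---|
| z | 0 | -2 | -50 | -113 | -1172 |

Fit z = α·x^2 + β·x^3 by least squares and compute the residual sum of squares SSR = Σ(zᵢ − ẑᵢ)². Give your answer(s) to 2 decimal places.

Sums needed: Σx^2·x^2 = 6900, Σx^2·x^3 = 60316, Σx^3·x^3 = 536268.
Moment sums: Σx^2·z = -97192, Σx^3·z = -862972.
So MᵀM·[α, β]ᵀ = Mᵀz: [[6900, 60316]; [60316, 536268]]·[α, β]ᵀ = [-97192, -862972]ᵀ.
Determinant 6900·536268 − 60316² = 62229344.
α = ((-97192)·536268 − 60316·(-862972))/62229344 = -4371269/3889334; β = (6900·(-862972) − 60316·(-97192))/62229344 = -5767133/3889334.
Residuals: -697932/1944667, 1179867/1944667, 293656/1944667, -228963/1944667, 6649/1944667; SSR = 1037657/1944667.

SSR = 0.53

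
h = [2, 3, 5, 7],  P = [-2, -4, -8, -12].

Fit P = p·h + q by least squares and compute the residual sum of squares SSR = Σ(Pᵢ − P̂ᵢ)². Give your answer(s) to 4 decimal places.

Entries of XᵀX: Σh·h = 87, Σh = 17, Σ1 = 4.
Right-hand side: Σh·P = -140, ΣP = -26.
Normal equations: [[87, 17]; [17, 4]]·[p, q]ᵀ = [-140, -26]ᵀ.
Δ = 87·4 − 17² = 59.
p = ((-140)·4 − 17·(-26))/59 = -2; q = (87·(-26) − 17·(-140))/59 = 2.
Residuals: 0, 0, 0, 0; SSR = 0.

SSR = 0.0000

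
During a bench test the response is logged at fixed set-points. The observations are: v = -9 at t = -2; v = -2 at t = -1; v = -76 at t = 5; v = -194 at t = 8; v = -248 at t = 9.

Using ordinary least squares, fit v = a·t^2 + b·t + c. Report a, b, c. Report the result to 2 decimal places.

a = -3.03, b = -0.35, c = 1.63

Sums needed: Σt^2·t^2 = 11299, Σt^2·t = 1357, Σt^2 = 175, Σt·t = 175, Σt = 19, Σ1 = 5.
Right-hand side: Σt^2·v = -34442, Σt·v = -4144, Σv = -529.
Row-reducing yields a = -401765/132558, b = -46993/132558, c = 35952/22093.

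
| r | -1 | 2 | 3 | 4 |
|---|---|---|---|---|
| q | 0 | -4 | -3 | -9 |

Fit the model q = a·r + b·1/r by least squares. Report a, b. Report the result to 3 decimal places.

From the data, Σr·r = 30, Σr·1/r = 4, Σ1/r·1/r = 205/144.
Moment sums: Σr·q = -53, Σ1/r·q = -21/4.
MᵀM·[a, b]ᵀ = Mᵀq becomes [[30, 4]; [4, 205/144]]·[a, b]ᵀ = [-53, -21/4]ᵀ.
Δ = 30·(205/144) − 4² = 641/24.
a = ((-53)·(205/144) − 4·(-21/4))/(641/24) = -7841/3846; b = (30·(-21/4) − 4·(-53))/(641/24) = 1308/641.

a = -2.039, b = 2.041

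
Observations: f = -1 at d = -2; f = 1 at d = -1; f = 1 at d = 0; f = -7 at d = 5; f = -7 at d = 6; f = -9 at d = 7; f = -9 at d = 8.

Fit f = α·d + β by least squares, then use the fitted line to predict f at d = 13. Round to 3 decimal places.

Compute the Gram sums: Σd·d = 179, Σd = 23, Σ1 = 7.
For Xᵀf: Σd·f = -211, Σf = -31.
Normal equations: [[179, 23]; [23, 7]]·[α, β]ᵀ = [-211, -31]ᵀ.
Δ = 179·7 − 23² = 724.
α = ((-211)·7 − 23·(-31))/724 = -191/181; β = (179·(-31) − 23·(-211))/724 = -174/181.
At d = 13: f̂ = (-191/181)·(13) + (-174/181)·(1) = -2657/181.

f̂ = -14.680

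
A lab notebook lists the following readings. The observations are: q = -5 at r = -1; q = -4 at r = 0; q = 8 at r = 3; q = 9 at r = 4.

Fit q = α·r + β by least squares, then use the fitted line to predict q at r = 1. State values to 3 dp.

q̂ = 0.441

The normal equations are: 26·α + 6·β = 65;  6·α + 4·β = 8.
Δ = 26·4 − 6² = 68.
α = (65·4 − 6·8)/68 = 53/17; β = (26·8 − 6·65)/68 = -91/34.
At r = 1: q̂ = (53/17)·(1) + (-91/34)·(1) = 15/34.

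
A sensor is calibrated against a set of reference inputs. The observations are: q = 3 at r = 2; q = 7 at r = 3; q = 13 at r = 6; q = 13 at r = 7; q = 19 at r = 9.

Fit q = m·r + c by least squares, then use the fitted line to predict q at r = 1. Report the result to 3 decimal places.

Entries of MᵀM: Σr·r = 179, Σr = 27, Σ1 = 5.
Moment sums: Σr·q = 367, Σq = 55.
Δ = 179·5 − 27² = 166.
m = (367·5 − 27·55)/166 = 175/83; c = (179·55 − 27·367)/166 = -32/83.
At r = 1: q̂ = (175/83)·(1) + (-32/83)·(1) = 143/83.

q̂ = 1.723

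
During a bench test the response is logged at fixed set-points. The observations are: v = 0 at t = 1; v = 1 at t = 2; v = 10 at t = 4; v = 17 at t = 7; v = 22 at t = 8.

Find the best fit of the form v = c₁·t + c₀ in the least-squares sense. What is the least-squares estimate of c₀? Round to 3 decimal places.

c₀ = -3.839

Setting ∂/∂c₁ … = 0 gives: 134·c₁ + 22·c₀ = 337;  22·c₁ + 5·c₀ = 50.
(Σt·t = 134, Σt = 22, Σ1 = 5, Σt·v = 337, Σv = 50.)
Eliminating c₀: 5·(row 1) − 22·(row 2) gives 186·c₁ = 5·337 − 22·50 = 585, so c₁ = 195/62.
Then c₀ = (50 − 22·(195/62))/5 = -119/31.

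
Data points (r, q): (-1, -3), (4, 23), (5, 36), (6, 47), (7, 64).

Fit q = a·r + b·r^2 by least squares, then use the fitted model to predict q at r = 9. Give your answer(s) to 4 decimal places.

Compute the Gram sums: Σr·r = 127, Σr·r^2 = 747, Σr^2·r^2 = 4579.
Right-hand side: Σr·q = 1005, Σr^2·q = 6093.
So AᵀA·[a, b]ᵀ = Aᵀq: [[127, 747]; [747, 4579]]·[a, b]ᵀ = [1005, 6093]ᵀ.
det = 127·4579 − 747² = 23524.
a = (1005·4579 − 747·6093)/23524 = 12606/5881; b = (127·6093 − 747·1005)/23524 = 5769/5881.
At r = 9: q̂ = (12606/5881)·(9) + (5769/5881)·(81) = 580743/5881.

q̂ = 98.7490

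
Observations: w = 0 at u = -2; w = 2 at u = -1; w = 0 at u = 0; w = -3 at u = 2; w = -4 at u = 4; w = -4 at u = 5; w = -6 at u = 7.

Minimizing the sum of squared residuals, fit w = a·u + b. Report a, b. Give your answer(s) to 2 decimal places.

a = -0.81, b = -0.42

Sums needed: Σu·u = 99, Σu = 15, Σ1 = 7.
For Xᵀw: Σu·w = -86, Σw = -15.
XᵀX·[a, b]ᵀ = Xᵀw becomes [[99, 15]; [15, 7]]·[a, b]ᵀ = [-86, -15]ᵀ.
det = 99·7 − 15² = 468.
a = ((-86)·7 − 15·(-15))/468 = -29/36; b = (99·(-15) − 15·(-86))/468 = -5/12.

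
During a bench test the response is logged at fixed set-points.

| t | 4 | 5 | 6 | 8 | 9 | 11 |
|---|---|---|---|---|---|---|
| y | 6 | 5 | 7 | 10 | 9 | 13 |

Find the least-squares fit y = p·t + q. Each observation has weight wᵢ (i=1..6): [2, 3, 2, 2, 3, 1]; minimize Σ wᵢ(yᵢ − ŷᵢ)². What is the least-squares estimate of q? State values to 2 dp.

Entries of XᵀWX: Σwᵢ·t·t = 671, Σwᵢ·t = 89, Σwᵢ·1 = 13.
Right-hand side: Σwᵢ·t·y = 753, Σwᵢ·y = 101.
So XᵀWX·[p, q]ᵀ = XᵀWy: [[671, 89]; [89, 13]]·[p, q]ᵀ = [753, 101]ᵀ.
Determinant 671·13 − 89² = 802.
p = (753·13 − 89·101)/802 = 400/401; q = (671·101 − 89·753)/802 = 377/401.

q = 0.94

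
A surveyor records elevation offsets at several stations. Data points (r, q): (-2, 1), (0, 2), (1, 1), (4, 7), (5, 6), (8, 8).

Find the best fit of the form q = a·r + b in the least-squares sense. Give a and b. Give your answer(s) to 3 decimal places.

a = 0.807, b = 2.015

XᵀX·[a, b]ᵀ = Xᵀq reads: 110·a + 16·b = 121;  16·a + 6·b = 25.
Δ = 110·6 − 16² = 404.
a = (121·6 − 16·25)/404 = 163/202; b = (110·25 − 16·121)/404 = 407/202.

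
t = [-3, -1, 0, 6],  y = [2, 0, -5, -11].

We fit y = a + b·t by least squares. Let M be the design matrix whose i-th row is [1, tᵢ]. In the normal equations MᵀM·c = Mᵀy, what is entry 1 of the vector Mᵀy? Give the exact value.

Entry 1 ↔ basis 1, so (Mᵀy)_{1} = Σᵢ yᵢ = (1)·(2) + (1)·(0) + (1)·(-5) + (1)·(-11) = -14.

-14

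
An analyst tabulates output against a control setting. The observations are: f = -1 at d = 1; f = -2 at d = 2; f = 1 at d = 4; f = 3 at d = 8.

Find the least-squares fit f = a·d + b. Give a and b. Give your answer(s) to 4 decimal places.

a = 0.6696, b = -2.2609

AᵀA·[a, b]ᵀ = Aᵀf reads: 85·a + 15·b = 23;  15·a + 4·b = 1.
(Σd·d = 85, Σd = 15, Σ1 = 4, Σd·f = 23, Σf = 1.)
Determinant 85·4 − 15² = 115.
a = (23·4 − 15·1)/115 = 77/115; b = (85·1 − 15·23)/115 = -52/23.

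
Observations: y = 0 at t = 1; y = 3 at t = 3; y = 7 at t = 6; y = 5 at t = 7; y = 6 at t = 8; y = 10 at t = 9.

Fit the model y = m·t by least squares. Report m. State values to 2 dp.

m = 0.93

Compute the Gram sums: Σt·t = 240.
Moment sums: Σt·y = 224.
XᵀX·[m]ᵀ = Xᵀy becomes [[240]]·[m]ᵀ = [224]ᵀ.
Hence m = 224 / 240 ≈ 0.933333.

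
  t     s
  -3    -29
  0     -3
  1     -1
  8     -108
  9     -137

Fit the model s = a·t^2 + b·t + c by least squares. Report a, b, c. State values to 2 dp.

a = -1.98, b = 2.83, c = -2.57

Setting ∂/∂a … = 0 gives: 10739·a + 1215·b + 155·c = -18271;  1215·a + 155·b + 15·c = -2011;  155·a + 15·b + 5·c = -278.
Solving the 3×3 system (Gaussian elimination) gives a = -4477/2256, b = 10643/3760, c = -1451/564.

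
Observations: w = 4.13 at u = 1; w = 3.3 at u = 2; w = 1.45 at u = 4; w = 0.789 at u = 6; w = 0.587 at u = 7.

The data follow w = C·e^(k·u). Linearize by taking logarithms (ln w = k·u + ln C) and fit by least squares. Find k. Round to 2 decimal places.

Taking logs, ln w = k·u + ln C, so regress ln w on u.
Over the data: Σu = 20.0000, Σ(u)² = 106.0000, Σln w = 2.2140, Σu·ln w = 0.1413.
Normal system: [[106.0000, 20.0000]; [20.0000, 5]]·[k, ln C]ᵀ = [0.1413, 2.2140]ᵀ.
Δ = 106.0000·5 − (20.0000)² = 130.0000; k = (0.1413·5 − 20.0000·2.2140)/130.0000 = -0.33519, ln C = (106.0000·2.2140 − 20.0000·0.1413)/130.0000 = 1.78355.

k = -0.34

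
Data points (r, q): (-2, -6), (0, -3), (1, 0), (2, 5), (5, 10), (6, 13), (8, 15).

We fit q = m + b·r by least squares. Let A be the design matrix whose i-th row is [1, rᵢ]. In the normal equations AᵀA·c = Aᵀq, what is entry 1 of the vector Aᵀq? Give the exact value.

Entry 1 ↔ basis 1, so (Aᵀq)_{1} = Σᵢ qᵢ = (1)·(-6) + (1)·(-3) + (1)·(0) + (1)·(5) + (1)·(10) + (1)·(13) + (1)·(15) = 34.

34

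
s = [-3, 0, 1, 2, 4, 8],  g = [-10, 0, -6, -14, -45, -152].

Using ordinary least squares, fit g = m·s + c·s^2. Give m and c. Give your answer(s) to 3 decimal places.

Sums needed: Σs·s = 94, Σs·s^2 = 558, Σs^2·s^2 = 4450.
Moment sums: Σs·g = -1400, Σs^2·g = -10600.
Normal equations: [[94, 558]; [558, 4450]]·[m, c]ᵀ = [-1400, -10600]ᵀ.
Determinant 94·4450 − 558² = 106936.
m = ((-1400)·4450 − 558·(-10600))/106936 = -39400/13367; c = (94·(-10600) − 558·(-1400))/106936 = -26900/13367.

m = -2.948, c = -2.012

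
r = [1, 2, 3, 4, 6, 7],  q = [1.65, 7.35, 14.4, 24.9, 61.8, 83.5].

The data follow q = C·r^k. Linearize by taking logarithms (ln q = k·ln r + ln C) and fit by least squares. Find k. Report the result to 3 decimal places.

k = 1.996

Taking logs, ln q = k·ln r + ln C, so regress ln q on ln r.
AᵀA = [[10.6062, 6.9157]; [6.9157, 6]], rhs = [24.7690, 16.9263]ᵀ  (here Σln r = 6.9157, Σ(ln r)² = 10.6062, Σln q = 16.9263, Σln r·ln q = 24.7690).
Δ = 10.6062·6 − (6.9157)² = 15.8099; k = (24.7690·6 − 6.9157·16.9263)/15.8099 = 1.99599, ln C = (10.6062·16.9263 − 6.9157·24.7690)/15.8099 = 0.52043.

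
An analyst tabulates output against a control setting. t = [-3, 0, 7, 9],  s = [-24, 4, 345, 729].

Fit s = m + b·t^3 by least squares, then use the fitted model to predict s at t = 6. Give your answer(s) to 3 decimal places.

ŝ = 218.460

Forming XᵀX = [[4, 1045]; [1045, 649819]] and Xᵀs = [1054, 650424]ᵀ gives XᵀX·[m, b]ᵀ = Xᵀs.
det = 4·649819 − 1045² = 1507251.
m = (1054·649819 − 1045·650424)/1507251 = 274534/79329; b = (4·650424 − 1045·1054)/1507251 = 1500266/1507251.
At t = 6: ŝ = (274534/79329)·(1) + (1500266/1507251)·(216) = 329273602/1507251.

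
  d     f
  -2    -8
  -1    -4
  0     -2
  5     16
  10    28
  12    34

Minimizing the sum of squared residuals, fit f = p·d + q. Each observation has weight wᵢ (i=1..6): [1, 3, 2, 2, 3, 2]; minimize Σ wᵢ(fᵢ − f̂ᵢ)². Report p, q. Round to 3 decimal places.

p = 2.963, q = -1.141

MᵀWM·[p, q]ᵀ = MᵀWf reads: 645·p + 59·q = 1844;  59·p + 13·q = 160.
Δ = 645·13 − 59² = 4904.
p = (1844·13 − 59·160)/4904 = 3633/1226; q = (645·160 − 59·1844)/4904 = -1399/1226.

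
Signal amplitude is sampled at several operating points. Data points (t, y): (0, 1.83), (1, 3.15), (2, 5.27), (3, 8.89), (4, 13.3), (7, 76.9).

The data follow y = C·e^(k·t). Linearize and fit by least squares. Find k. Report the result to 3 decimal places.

k = 0.528

With ln yᵢ as the transformed response and tᵢ as the regressor:
Σt = 17.0000, Σ(t)² = 79.0000, Σln y = 12.5289, Σt·ln y = 51.7748.
Normal system: [[79.0000, 17.0000]; [17.0000, 6]]·[k, ln C]ᵀ = [51.7748, 12.5289]ᵀ.
Slope k = (n·Σt·ln y − Σt·Σln y)/(n·Σ(t)² − (Σt)²) = (6·51.7748 − 17.0000·12.5289)/185.0000 = 0.52788; ln C = (Σln y − k·Σt)/n = 0.59251.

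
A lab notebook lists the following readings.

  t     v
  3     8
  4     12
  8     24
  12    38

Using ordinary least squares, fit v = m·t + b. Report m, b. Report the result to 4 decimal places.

Forming MᵀM = [[233, 27]; [27, 4]] and Mᵀv = [720, 82]ᵀ gives MᵀM·[m, b]ᵀ = Mᵀv.
Determinant 233·4 − 27² = 203.
m = (720·4 − 27·82)/203 = 666/203; b = (233·82 − 27·720)/203 = -334/203.

m = 3.2808, b = -1.6453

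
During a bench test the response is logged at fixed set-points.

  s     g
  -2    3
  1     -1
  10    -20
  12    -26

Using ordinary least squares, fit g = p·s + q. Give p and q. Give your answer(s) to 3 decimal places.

p = -2.076, q = -0.103

The normal system MᵀM·[p, q]ᵀ = Mᵀg is [[249, 21]; [21, 4]]·[p, q]ᵀ = [-519, -44]ᵀ.
Eliminating q: 4·(row 1) − 21·(row 2) gives 555·p = 4·(-519) − 21·(-44) = -1152, so p = -384/185.
Then q = ((-44) − 21·(-384/185))/4 = -19/185.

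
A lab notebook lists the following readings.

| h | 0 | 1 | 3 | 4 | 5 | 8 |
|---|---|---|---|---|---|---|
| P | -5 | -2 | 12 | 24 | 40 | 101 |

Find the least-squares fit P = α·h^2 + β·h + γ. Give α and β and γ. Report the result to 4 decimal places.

α = 1.4807, β = 1.4351, γ = -5.0693

Sums needed: Σh^2·h^2 = 5059, Σh^2·h = 729, Σh^2 = 115, Σh·h = 115, Σh = 21, Σ1 = 6.
And Σh^2·P = 7954, Σh·P = 1138, ΣP = 170.
Solving the 3×3 system (Gaussian elimination) gives α = 26371/17810, β = 25559/17810, γ = -45142/8905.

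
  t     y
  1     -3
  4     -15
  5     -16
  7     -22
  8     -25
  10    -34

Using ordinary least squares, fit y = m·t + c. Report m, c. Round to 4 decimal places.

m = -3.2689, c = -0.0984

Compute the Gram sums: Σt·t = 255, Σt = 35, Σ1 = 6.
And Σt·y = -837, Σy = -115.
Determinant 255·6 − 35² = 305.
m = ((-837)·6 − 35·(-115))/305 = -997/305; c = (255·(-115) − 35·(-837))/305 = -6/61.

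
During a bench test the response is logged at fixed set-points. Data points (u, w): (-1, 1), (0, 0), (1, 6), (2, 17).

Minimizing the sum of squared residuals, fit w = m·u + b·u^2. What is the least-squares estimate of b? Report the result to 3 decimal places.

b = 3.136

MᵀM·[m, b]ᵀ = Mᵀw reads: 6·m + 8·b = 39;  8·m + 18·b = 75.
(Σu·u = 6, Σu·u^2 = 8, Σu^2·u^2 = 18, Σu·w = 39, Σu^2·w = 75.)
Δ = 6·18 − 8² = 44.
m = (39·18 − 8·75)/44 = 51/22; b = (6·75 − 8·39)/44 = 69/22.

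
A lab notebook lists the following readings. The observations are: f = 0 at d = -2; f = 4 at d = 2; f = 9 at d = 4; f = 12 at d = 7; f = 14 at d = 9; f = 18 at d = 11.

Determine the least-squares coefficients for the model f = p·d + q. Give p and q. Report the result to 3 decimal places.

The normal equations are: 275·p + 31·q = 452;  31·p + 6·q = 57.
(Σd·d = 275, Σd = 31, Σ1 = 6, Σd·f = 452, Σf = 57.)
Δ = 275·6 − 31² = 689.
p = (452·6 − 31·57)/689 = 945/689; q = (275·57 − 31·452)/689 = 1663/689.

p = 1.372, q = 2.414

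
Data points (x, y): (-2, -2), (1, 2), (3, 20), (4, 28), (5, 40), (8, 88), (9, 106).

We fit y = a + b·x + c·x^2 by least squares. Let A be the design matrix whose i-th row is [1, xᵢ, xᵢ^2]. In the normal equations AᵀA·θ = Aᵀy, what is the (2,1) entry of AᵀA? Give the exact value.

Row 2 ↔ basis x, column 1 ↔ basis 1, so (AᵀA)_{2,1} = Σᵢ x = (-2)·(1) + (1)·(1) + (3)·(1) + (4)·(1) + (5)·(1) + (8)·(1) + (9)·(1) = 28.

28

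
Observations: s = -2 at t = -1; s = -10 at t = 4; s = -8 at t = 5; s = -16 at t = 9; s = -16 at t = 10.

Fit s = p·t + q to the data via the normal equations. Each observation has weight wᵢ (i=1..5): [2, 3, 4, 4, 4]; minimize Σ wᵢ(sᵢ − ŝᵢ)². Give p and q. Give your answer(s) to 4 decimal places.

p = -1.3252, q = -3.1485

The normal system AᵀWA·[p, q]ᵀ = AᵀWs is [[874, 106]; [106, 17]]·[p, q]ᵀ = [-1492, -194]ᵀ.
Eliminating q: 17·(row 1) − 106·(row 2) gives 3622·p = 17·(-1492) − 106·(-194) = -4800, so p = -2400/1811.
Then q = ((-194) − 106·(-2400/1811))/17 = -5702/1811.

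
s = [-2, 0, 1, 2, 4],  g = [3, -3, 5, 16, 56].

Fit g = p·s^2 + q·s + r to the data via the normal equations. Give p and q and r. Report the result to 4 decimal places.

Sums needed: Σs^2·s^2 = 289, Σs^2·s = 65, Σs^2 = 25, Σs·s = 25, Σs = 5, Σ1 = 5.
Right-hand side: Σs^2·g = 977, Σs·g = 255, Σg = 77.
Solving the 3×3 system (Gaussian elimination) gives p = 59/21, q = 689/210, r = -27/14.

p = 2.8095, q = 3.2810, r = -1.9286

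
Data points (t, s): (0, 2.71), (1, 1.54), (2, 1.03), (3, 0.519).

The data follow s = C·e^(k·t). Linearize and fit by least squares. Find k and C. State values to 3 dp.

Taking logs, ln s = k·t + ln C, so regress ln s on t.
Sums: Σt = 6.0000, Σ(t)² = 14.0000, Σln s = 0.8024, Σt·ln s = -1.4767.
Normal system: [[14.0000, 6.0000]; [6.0000, 4]]·[k, ln C]ᵀ = [-1.4767, 0.8024]ᵀ.
Δ = 14.0000·4 − (6.0000)² = 20.0000; k = (-1.4767·4 − 6.0000·0.8024)/20.0000 = -0.53606, ln C = (14.0000·0.8024 − 6.0000·-1.4767)/20.0000 = 1.00470, so C = exp(1.00470) = 2.73110.

k = -0.536, C = 2.731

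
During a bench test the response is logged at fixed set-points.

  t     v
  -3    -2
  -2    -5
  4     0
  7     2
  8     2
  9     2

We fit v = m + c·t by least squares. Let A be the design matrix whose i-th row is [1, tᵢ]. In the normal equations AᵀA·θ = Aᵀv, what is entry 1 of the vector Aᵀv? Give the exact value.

-1

Entry 1 ↔ basis 1, so (Aᵀv)_{1} = Σᵢ vᵢ = (1)·(-2) + (1)·(-5) + (1)·(0) + (1)·(2) + (1)·(2) + (1)·(2) = -1.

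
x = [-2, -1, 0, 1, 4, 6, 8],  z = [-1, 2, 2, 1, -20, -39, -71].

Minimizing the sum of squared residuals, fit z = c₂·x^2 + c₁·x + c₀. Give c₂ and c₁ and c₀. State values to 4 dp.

Compute the Gram sums: Σx^2·x^2 = 5666, Σx^2·x = 784, Σx^2 = 122, Σx·x = 122, Σx = 16, Σ1 = 7.
Moment sums: Σx^2·z = -6269, Σx·z = -881, Σz = -126.
Inverting the 3×3 Gram matrix, [c₂, c₁, c₀]ᵀ = [-13031/12714, -11201/12714, 3977/2119]ᵀ.

c₂ = -1.0249, c₁ = -0.8810, c₀ = 1.8768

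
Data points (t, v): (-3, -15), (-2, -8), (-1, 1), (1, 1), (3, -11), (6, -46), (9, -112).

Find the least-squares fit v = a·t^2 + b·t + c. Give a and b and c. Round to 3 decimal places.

a = -1.502, b = 0.949, c = 1.349

Normal-equation sums: Σt^2·t^2 = 8037, Σt^2·t = 937, Σt^2 = 141, Σt·t = 141, Σt = 13, Σ1 = 7.
Moment sums: Σt^2·v = -10992, Σt·v = -1256, Σv = -190.
Row-reducing yields a = -199075/132538, b = 125823/132538, c = 12772/9467.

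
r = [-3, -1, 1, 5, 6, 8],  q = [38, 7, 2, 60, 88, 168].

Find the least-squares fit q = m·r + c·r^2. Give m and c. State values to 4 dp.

m = -3.4179, c = 3.0482

Setting ∂/∂m … = 0 gives: 136·m + 826·c = 2053;  826·m + 6100·c = 15771.
(Σr·r = 136, Σr·r^2 = 826, Σr^2·r^2 = 6100, Σr·q = 2053, Σr^2·q = 15771.)
det = 136·6100 − 826² = 147324.
m = (2053·6100 − 826·15771)/147324 = -251773/73662; c = (136·15771 − 826·2053)/147324 = 224539/73662.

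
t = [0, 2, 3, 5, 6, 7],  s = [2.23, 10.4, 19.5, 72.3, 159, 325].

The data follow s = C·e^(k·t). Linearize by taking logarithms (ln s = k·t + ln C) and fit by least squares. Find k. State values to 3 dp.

Let Y = ln s. Fitting Y = k·t + ln C by least squares:
AᵀA = [[123.0000, 23.0000]; [23.0000, 6]], rhs = [105.8992, 21.2478]ᵀ  (here Σt = 23.0000, Σ(t)² = 123.0000, Σln s = 21.2478, Σt·ln s = 105.8992).
Slope k = (n·Σt·ln s − Σt·Σln s)/(n·Σ(t)² − (Σt)²) = (6·105.8992 − 23.0000·21.2478)/209.0000 = 0.70190; ln C = (Σln s − k·Σt)/n = 0.85070.

k = 0.702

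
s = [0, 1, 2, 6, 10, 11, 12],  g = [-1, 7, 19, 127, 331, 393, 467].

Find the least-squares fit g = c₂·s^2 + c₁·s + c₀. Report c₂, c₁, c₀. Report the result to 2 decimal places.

c₂ = 2.93, c₁ = 3.71, c₀ = -0.35

Forming AᵀA = [[46690, 4284, 406]; [4284, 406, 42]; [406, 42, 7]] and Aᵀg = [152556, 14044, 1343]ᵀ gives AᵀA·[c₂, c₁, c₀]ᵀ = Aᵀg.
Solving the 3×3 system (Gaussian elimination) gives c₂ = 1415/483, c₁ = 6579/1771, c₀ = -265/759.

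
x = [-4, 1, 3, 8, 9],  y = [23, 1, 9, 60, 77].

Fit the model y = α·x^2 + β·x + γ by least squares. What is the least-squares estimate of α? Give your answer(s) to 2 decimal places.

Sums needed: Σx^2·x^2 = 10995, Σx^2·x = 1205, Σx^2 = 171, Σx·x = 171, Σx = 17, Σ1 = 5.
Moment sums: Σx^2·y = 10527, Σx·y = 1109, Σy = 170.
Solving the 3×3 system (Gaussian elimination) gives α = 252975/242176, β = -257595/242176, γ = 20821/11008.

α = 1.04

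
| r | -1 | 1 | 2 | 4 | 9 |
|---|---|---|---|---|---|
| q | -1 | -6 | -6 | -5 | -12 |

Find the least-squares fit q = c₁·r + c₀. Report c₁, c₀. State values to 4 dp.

Normal-equation sums: Σr·r = 103, Σr = 15, Σ1 = 5.
Right-hand side: Σr·q = -145, Σq = -30.
Normal equations: [[103, 15]; [15, 5]]·[c₁, c₀]ᵀ = [-145, -30]ᵀ.
Eliminating c₀: 5·(row 1) − 15·(row 2) gives 290·c₁ = 5·(-145) − 15·(-30) = -275, so c₁ = -55/58.
Then c₀ = ((-30) − 15·(-55/58))/5 = -183/58.

c₁ = -0.9483, c₀ = -3.1552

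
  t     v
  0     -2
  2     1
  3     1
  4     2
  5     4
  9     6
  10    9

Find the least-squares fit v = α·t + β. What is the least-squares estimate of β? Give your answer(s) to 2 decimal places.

Setting ∂/∂α … = 0 gives: 235·α + 33·β = 177;  33·α + 7·β = 21.
(Σt·t = 235, Σt = 33, Σ1 = 7, Σt·v = 177, Σv = 21.)
Eliminating β: 7·(row 1) − 33·(row 2) gives 556·α = 7·177 − 33·21 = 546, so α = 273/278.
Then β = (21 − 33·(273/278))/7 = -453/278.

β = -1.63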